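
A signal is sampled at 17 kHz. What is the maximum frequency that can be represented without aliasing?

The maximum frequency that can be represented without aliasing
is the Nyquist frequency: f_max = f_s / 2 = 17 kHz / 2 = 17/2 kHz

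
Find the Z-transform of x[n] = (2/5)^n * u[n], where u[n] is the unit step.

The Z-transform of a^n * u[n] is z/(z-a) for |z| > |a|.
Here a = 2/5, so X(z) = z/(z - (2/5)) = 5z/(5z - 2)
ROC: |z| > 2/5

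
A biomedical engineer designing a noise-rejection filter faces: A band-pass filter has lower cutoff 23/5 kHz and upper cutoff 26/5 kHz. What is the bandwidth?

Bandwidth = f_high - f_low
= 26/5 kHz - 23/5 kHz = 3/5 kHz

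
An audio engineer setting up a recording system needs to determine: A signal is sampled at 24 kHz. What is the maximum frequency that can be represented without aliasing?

The maximum frequency that can be represented without aliasing
is the Nyquist frequency: f_max = f_s / 2 = 24 kHz / 2 = 12 kHz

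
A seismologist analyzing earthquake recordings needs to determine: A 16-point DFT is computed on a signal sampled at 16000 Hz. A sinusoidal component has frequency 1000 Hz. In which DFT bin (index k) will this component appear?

DFT frequency resolution = f_s/N = 16000/16 = 1000 Hz
Bin index k = f_signal / resolution = 1000 / 1000 = 1
The signal frequency 1000 Hz falls in DFT bin k = 1.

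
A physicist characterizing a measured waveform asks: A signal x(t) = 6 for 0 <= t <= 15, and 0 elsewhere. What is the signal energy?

Energy = integral of |x(t)|^2 dt over the signal duration
= 6^2 * 15 = 36 * 15 = 540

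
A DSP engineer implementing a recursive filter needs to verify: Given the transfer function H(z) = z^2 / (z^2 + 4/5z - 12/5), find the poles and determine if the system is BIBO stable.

Poles are roots of the denominator: z^2 + 4/5z - 12/5 = 0.
Quadratic formula: z = [-(4/5) +/- sqrt((4/5)^2 - 4*(-12/5))] / 2
Discriminant = 16/25 + 48/5 = 256/25; sqrt = 16/5.
z = (-4/5 +/- 16/5) / 2 => z = 6/5 or z = -2.
|p1| = 6/5, |p2| = 2.
For BIBO stability, all poles must lie inside the unit circle (|p| < 1).
System is UNSTABLE since at least one |p| >= 1.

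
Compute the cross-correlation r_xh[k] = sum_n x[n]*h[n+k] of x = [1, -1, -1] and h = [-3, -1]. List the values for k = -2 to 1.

Both sequences indexed from 0 and zero outside their support.
Lags with overlap: k = -2 to 1.
  r_xh[-2] = x[2]*h[0] = 3
  r_xh[-1] = x[1]*h[0] + x[2]*h[1] = 4
  r_xh[0] = x[0]*h[0] + x[1]*h[1] = -2
  r_xh[1] = x[0]*h[1] = -1
r_xh = [3, 4, -2, -1] (for k = -2, ..., 1)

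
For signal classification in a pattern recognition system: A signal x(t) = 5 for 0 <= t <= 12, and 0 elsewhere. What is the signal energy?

Energy = integral of |x(t)|^2 dt over the signal duration
= 5^2 * 12 = 25 * 12 = 300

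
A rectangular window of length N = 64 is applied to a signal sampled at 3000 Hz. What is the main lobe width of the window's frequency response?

For a rectangular window of length N,
the main lobe width in frequency is 2*f_s/N.
= 2*3000/64 = 375/4 Hz
This determines the minimum frequency separation for resolving two sinusoids.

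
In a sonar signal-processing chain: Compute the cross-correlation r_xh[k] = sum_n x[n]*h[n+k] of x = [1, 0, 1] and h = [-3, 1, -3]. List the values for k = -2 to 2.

Both sequences indexed from 0 and zero outside their support.
Lags with overlap: k = -2 to 2.
  r_xh[-2] = x[2]*h[0] = -3
  r_xh[-1] = x[1]*h[0] + x[2]*h[1] = 1
  r_xh[0] = x[0]*h[0] + x[1]*h[1] + x[2]*h[2] = -6
  r_xh[1] = x[0]*h[1] + x[1]*h[2] = 1
  r_xh[2] = x[0]*h[2] = -3
r_xh = [-3, 1, -6, 1, -3] (for k = -2, ..., 2)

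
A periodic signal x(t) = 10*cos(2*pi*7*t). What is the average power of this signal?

Average power of A*cos(wt) is A^2/2.
P = 10^2 / 2 = 100/2 = 50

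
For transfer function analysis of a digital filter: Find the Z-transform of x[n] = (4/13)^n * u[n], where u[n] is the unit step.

The Z-transform of a^n * u[n] is z/(z-a) for |z| > |a|.
Here a = 4/13, so X(z) = z/(z - (4/13)) = 13z/(13z - 4)
ROC: |z| > 4/13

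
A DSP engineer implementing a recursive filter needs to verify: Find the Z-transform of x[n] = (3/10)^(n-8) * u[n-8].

Time-shifting property: if X(z) = Z{x[n]}, then Z{x[n-d]} = z^(-d) * X(z)
X(z) = z/(z - 3/10) for x[n] = (3/10)^n * u[n]
Z{x[n-8]} = z^(-8) * z/(z - 3/10) = z^(-7)/(z - 3/10)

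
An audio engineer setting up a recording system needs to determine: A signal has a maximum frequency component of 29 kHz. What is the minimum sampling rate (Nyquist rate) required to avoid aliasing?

By the Nyquist-Shannon sampling theorem,
the minimum sampling rate (Nyquist rate) must be at least 2 * f_max.
Nyquist rate = 2 * 29 kHz = 58 kHz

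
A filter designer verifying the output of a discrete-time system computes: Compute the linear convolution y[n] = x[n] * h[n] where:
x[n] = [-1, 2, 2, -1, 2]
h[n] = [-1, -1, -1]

y[n] = sum_k x[k]*h[n-k]. Output length = len(x) + len(h) - 1 = 5 + 3 - 1 = 7.
y[0] = -1*-1 = 1
y[1] = 2*-1 + -1*-1 = -1
y[2] = 2*-1 + 2*-1 + -1*-1 = -3
y[3] = -1*-1 + 2*-1 + 2*-1 = -3
y[4] = 2*-1 + -1*-1 + 2*-1 = -3
y[5] = 2*-1 + -1*-1 = -1
y[6] = 2*-1 = -2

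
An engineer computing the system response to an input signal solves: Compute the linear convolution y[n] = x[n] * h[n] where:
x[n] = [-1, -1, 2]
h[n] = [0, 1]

y[n] = sum_k x[k]*h[n-k]. Output length = len(x) + len(h) - 1 = 3 + 2 - 1 = 4.
y[0] = -1*0 = 0
y[1] = -1*0 + -1*1 = -1
y[2] = 2*0 + -1*1 = -1
y[3] = 2*1 = 2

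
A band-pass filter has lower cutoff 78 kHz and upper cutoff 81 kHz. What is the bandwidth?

Bandwidth = f_high - f_low
= 81 kHz - 78 kHz = 3 kHz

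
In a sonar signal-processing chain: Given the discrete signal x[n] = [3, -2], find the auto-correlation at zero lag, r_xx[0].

The auto-correlation at zero lag r_xx[0] equals the signal energy.
r_xx[0] = sum of x[n]^2 = 3^2 + (-2)^2
= 9 + 4 = 13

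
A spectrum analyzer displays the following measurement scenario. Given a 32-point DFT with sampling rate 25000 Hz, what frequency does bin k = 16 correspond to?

The frequency of DFT bin k is: f_k = k * f_s / N
f_16 = 16 * 25000 / 32 = 12500 Hz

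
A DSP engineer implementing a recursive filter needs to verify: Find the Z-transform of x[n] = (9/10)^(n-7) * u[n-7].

Time-shifting property: if X(z) = Z{x[n]}, then Z{x[n-d]} = z^(-d) * X(z)
X(z) = z/(z - 9/10) for x[n] = (9/10)^n * u[n]
Z{x[n-7]} = z^(-7) * z/(z - 9/10) = z^(-6)/(z - 9/10)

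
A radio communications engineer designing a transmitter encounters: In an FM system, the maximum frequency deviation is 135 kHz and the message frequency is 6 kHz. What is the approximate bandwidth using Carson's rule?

Carson's rule: BW = 2*(delta_f + f_m)
= 2*(135 + 6) kHz = 282 kHz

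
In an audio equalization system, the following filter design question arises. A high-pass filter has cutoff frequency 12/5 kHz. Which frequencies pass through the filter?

A high-pass filter passes all frequencies above the cutoff frequency 12/5 kHz and attenuates lower frequencies.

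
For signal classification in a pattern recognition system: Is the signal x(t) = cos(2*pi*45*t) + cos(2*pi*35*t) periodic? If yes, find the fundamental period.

f1 = 45 Hz, f2 = 35 Hz
Period T1 = 1/45, T2 = 1/35
Ratio T1/T2 = 35/45, which is rational.
The signal is periodic with fundamental period T = 1/GCD(45,35) = 1/5 s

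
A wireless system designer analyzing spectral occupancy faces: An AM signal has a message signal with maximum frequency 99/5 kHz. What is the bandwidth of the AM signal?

In AM (double-sideband), the bandwidth is twice the message frequency.
BW = 2 * f_m = 2 * 99/5 kHz = 198/5 kHz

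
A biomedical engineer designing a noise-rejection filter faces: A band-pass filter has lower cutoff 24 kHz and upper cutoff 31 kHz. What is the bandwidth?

Bandwidth = f_high - f_low
= 31 kHz - 24 kHz = 7 kHz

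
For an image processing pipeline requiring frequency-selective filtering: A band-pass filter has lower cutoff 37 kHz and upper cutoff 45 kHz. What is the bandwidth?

Bandwidth = f_high - f_low
= 45 kHz - 37 kHz = 8 kHz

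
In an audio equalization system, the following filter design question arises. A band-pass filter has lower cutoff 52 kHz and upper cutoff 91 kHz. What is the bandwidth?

Bandwidth = f_high - f_low
= 91 kHz - 52 kHz = 39 kHz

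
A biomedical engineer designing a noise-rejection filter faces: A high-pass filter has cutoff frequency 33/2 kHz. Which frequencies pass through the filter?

A high-pass filter passes all frequencies above the cutoff frequency 33/2 kHz and attenuates lower frequencies.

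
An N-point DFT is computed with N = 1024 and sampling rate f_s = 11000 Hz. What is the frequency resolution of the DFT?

DFT frequency resolution = f_s / N
= 11000 / 1024 = 1375/128 Hz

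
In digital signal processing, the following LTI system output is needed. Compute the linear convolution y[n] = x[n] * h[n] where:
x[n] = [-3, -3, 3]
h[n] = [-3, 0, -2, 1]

y[n] = sum_k x[k]*h[n-k]. Output length = len(x) + len(h) - 1 = 3 + 4 - 1 = 6.
y[0] = -3*-3 = 9
y[1] = -3*-3 + -3*0 = 9
y[2] = 3*-3 + -3*0 + -3*-2 = -3
y[3] = 3*0 + -3*-2 + -3*1 = 3
y[4] = 3*-2 + -3*1 = -9
y[5] = 3*1 = 3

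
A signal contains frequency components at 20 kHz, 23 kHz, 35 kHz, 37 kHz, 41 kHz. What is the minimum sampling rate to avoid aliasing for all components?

The highest frequency component is f_max = 41 kHz.
Nyquist rate = 2 * f_max = 2 * 41 kHz = 82 kHz.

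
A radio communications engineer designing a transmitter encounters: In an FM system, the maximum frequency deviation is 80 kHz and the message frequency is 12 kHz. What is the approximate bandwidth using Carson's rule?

Carson's rule: BW = 2*(delta_f + f_m)
= 2*(80 + 12) kHz = 184 kHz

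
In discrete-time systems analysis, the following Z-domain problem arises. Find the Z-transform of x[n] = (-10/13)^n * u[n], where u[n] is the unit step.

The Z-transform of a^n * u[n] is z/(z-a) for |z| > |a|.
Here a = -10/13, so X(z) = z/(z - (-10/13)) = 13z/(13z + 10)
ROC: |z| > 10/13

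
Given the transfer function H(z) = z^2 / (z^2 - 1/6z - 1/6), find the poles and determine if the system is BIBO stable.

Poles are roots of the denominator: z^2 - 1/6z - 1/6 = 0.
Quadratic formula: z = [-(-1/6) +/- sqrt((-1/6)^2 - 4*(-1/6))] / 2
Discriminant = 1/36 + 2/3 = 25/36; sqrt = 5/6.
z = (1/6 +/- 5/6) / 2 => z = 1/2 or z = -1/3.
|p1| = 1/2, |p2| = 1/3.
For BIBO stability, all poles must lie inside the unit circle (|p| < 1).
System is STABLE since both |p| < 1.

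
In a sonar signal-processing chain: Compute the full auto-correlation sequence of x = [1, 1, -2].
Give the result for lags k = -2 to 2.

r_xx[k] = sum_m x[m]*x[m+k], indexed from 0, for k = -2 to 2:
  r_xx[-2] = x[2]*x[0] = -2
  r_xx[-1] = x[1]*x[0] + x[2]*x[1] = -1
  r_xx[0] = x[0]*x[0] + x[1]*x[1] + x[2]*x[2] = 6
  r_xx[1] = x[0]*x[1] + x[1]*x[2] = -1
  r_xx[2] = x[0]*x[2] = -2
r_xx = [-2, -1, 6, -1, -2]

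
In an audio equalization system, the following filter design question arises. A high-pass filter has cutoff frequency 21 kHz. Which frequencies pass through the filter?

A high-pass filter passes all frequencies above the cutoff frequency 21 kHz and attenuates lower frequencies.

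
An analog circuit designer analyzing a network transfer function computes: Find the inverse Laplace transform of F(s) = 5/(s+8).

Standard pair: k/(s+a) <-> k*e^(-at)*u(t)
With k=5, a=8: f(t) = 5*e^(-8t)*u(t)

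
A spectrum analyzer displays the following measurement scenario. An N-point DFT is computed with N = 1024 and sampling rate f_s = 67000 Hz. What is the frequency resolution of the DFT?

DFT frequency resolution = f_s / N
= 67000 / 1024 = 8375/128 Hz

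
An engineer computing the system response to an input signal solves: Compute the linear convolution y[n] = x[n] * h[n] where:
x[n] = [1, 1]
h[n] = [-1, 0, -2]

y[n] = sum_k x[k]*h[n-k]. Output length = len(x) + len(h) - 1 = 2 + 3 - 1 = 4.
y[0] = 1*-1 = -1
y[1] = 1*-1 + 1*0 = -1
y[2] = 1*0 + 1*-2 = -2
y[3] = 1*-2 = -2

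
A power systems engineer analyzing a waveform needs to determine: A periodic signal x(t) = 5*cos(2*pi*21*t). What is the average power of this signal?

Average power of A*cos(wt) is A^2/2.
P = 5^2 / 2 = 25/2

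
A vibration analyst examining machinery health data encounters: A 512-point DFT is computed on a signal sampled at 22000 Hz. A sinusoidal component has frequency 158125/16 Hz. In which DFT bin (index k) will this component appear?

DFT frequency resolution = f_s/N = 22000/512 = 1375/32 Hz
Bin index k = f_signal / resolution = 158125/16 / 1375/32 = 230
The signal frequency 158125/16 Hz falls in DFT bin k = 230.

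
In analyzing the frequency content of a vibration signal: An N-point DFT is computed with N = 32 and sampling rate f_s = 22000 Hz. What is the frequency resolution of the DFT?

DFT frequency resolution = f_s / N
= 22000 / 32 = 1375/2 Hz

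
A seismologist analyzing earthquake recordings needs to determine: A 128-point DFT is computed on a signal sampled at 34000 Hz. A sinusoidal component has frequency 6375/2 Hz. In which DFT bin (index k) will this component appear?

DFT frequency resolution = f_s/N = 34000/128 = 2125/8 Hz
Bin index k = f_signal / resolution = 6375/2 / 2125/8 = 12
The signal frequency 6375/2 Hz falls in DFT bin k = 12.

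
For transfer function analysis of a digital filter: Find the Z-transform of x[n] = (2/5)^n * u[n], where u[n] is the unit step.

The Z-transform of a^n * u[n] is z/(z-a) for |z| > |a|.
Here a = 2/5, so X(z) = z/(z - (2/5)) = 5z/(5z - 2)
ROC: |z| > 2/5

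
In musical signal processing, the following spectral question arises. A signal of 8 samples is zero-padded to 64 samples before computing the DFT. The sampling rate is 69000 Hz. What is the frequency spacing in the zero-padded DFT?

Original DFT: N = 8, resolution = f_s/N = 69000/8 = 8625 Hz
Zero-padded DFT: N = 64, resolution = f_s/N = 69000/64 = 8625/8 Hz
Zero-padding interpolates the spectrum (finer frequency grid)
but does NOT improve the true spectral resolution (ability to resolve close frequencies).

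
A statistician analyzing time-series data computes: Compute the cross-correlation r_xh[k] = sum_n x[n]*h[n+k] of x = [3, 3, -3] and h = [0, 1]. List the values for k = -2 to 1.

Both sequences indexed from 0 and zero outside their support.
Lags with overlap: k = -2 to 1.
  r_xh[-2] = x[2]*h[0] = 0
  r_xh[-1] = x[1]*h[0] + x[2]*h[1] = -3
  r_xh[0] = x[0]*h[0] + x[1]*h[1] = 3
  r_xh[1] = x[0]*h[1] = 3
r_xh = [0, -3, 3, 3] (for k = -2, ..., 1)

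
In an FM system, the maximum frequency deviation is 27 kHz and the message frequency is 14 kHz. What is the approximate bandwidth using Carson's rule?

Carson's rule: BW = 2*(delta_f + f_m)
= 2*(27 + 14) kHz = 82 kHz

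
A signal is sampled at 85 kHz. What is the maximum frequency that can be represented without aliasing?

The maximum frequency that can be represented without aliasing
is the Nyquist frequency: f_max = f_s / 2 = 85 kHz / 2 = 85/2 kHz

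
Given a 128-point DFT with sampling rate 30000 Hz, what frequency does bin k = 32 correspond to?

The frequency of DFT bin k is: f_k = k * f_s / N
f_32 = 32 * 30000 / 128 = 7500 Hz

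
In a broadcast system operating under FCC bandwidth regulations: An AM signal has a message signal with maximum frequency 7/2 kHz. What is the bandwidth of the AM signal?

In AM (double-sideband), the bandwidth is twice the message frequency.
BW = 2 * f_m = 2 * 7/2 kHz = 7 kHz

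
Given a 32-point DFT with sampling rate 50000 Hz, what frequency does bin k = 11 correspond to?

The frequency of DFT bin k is: f_k = k * f_s / N
f_11 = 11 * 50000 / 32 = 34375/2 Hz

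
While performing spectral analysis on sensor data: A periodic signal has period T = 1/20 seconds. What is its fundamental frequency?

The fundamental frequency is the reciprocal of the period.
f = 1/T = 1/(1/20) = 20 Hz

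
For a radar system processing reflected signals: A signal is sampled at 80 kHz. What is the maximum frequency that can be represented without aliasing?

The maximum frequency that can be represented without aliasing
is the Nyquist frequency: f_max = f_s / 2 = 80 kHz / 2 = 40 kHz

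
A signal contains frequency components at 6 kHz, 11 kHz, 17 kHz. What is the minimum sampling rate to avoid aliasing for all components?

The highest frequency component is f_max = 17 kHz.
Nyquist rate = 2 * f_max = 2 * 17 kHz = 34 kHz.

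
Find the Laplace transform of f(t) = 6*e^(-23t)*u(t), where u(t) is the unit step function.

Standard Laplace transform pair:
e^(-at)*u(t) <-> 1/(s+a)
With a = 23: L{6*e^(-23t)*u(t)} = 6/(s+23), ROC: Re(s) > -23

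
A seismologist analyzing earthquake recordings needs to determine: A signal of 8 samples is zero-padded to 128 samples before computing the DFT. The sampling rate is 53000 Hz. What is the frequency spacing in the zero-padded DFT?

Original DFT: N = 8, resolution = f_s/N = 53000/8 = 6625 Hz
Zero-padded DFT: N = 128, resolution = f_s/N = 53000/128 = 6625/16 Hz
Zero-padding interpolates the spectrum (finer frequency grid)
but does NOT improve the true spectral resolution (ability to resolve close frequencies).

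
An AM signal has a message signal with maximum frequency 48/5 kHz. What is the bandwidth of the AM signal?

In AM (double-sideband), the bandwidth is twice the message frequency.
BW = 2 * f_m = 2 * 48/5 kHz = 96/5 kHz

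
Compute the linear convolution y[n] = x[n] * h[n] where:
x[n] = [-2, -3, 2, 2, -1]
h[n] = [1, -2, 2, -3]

y[n] = sum_k x[k]*h[n-k]. Output length = len(x) + len(h) - 1 = 5 + 4 - 1 = 8.
y[0] = -2*1 = -2
y[1] = -3*1 + -2*-2 = 1
y[2] = 2*1 + -3*-2 + -2*2 = 4
y[3] = 2*1 + 2*-2 + -3*2 + -2*-3 = -2
y[4] = -1*1 + 2*-2 + 2*2 + -3*-3 = 8
y[5] = -1*-2 + 2*2 + 2*-3 = 0
y[6] = -1*2 + 2*-3 = -8
y[7] = -1*-3 = 3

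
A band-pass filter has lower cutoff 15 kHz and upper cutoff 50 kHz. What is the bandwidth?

Bandwidth = f_high - f_low
= 50 kHz - 15 kHz = 35 kHz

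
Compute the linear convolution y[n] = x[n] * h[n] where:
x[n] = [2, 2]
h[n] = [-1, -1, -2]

y[n] = sum_k x[k]*h[n-k]. Output length = len(x) + len(h) - 1 = 2 + 3 - 1 = 4.
y[0] = 2*-1 = -2
y[1] = 2*-1 + 2*-1 = -4
y[2] = 2*-1 + 2*-2 = -6
y[3] = 2*-2 = -4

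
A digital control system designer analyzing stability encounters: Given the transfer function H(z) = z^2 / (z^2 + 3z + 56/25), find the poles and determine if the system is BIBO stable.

Poles are roots of the denominator: z^2 + 3z + 56/25 = 0.
Quadratic formula: z = [-(3) +/- sqrt((3)^2 - 4*(56/25))] / 2
Discriminant = 9 - 224/25 = 1/25; sqrt = 1/5.
z = (-3 +/- 1/5) / 2 => z = -7/5 or z = -8/5.
|p1| = 8/5, |p2| = 7/5.
For BIBO stability, all poles must lie inside the unit circle (|p| < 1).
System is UNSTABLE since at least one |p| >= 1.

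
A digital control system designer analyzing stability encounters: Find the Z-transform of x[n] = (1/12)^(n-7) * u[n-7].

Time-shifting property: if X(z) = Z{x[n]}, then Z{x[n-d]} = z^(-d) * X(z)
X(z) = z/(z - 1/12) for x[n] = (1/12)^n * u[n]
Z{x[n-7]} = z^(-7) * z/(z - 1/12) = z^(-6)/(z - 1/12)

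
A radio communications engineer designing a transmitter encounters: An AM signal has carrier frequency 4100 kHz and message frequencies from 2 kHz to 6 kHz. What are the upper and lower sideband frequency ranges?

Upper sideband (USB) = fc + [fm_low, fm_high] = 4100 + [2, 6] = [4102, 4106] kHz
Lower sideband (LSB) = fc - [fm_high, fm_low] = 4100 - [6, 2] = [4094, 4098] kHz
Total occupied spectrum: 4094 kHz to 4106 kHz (plus carrier at 4100 kHz)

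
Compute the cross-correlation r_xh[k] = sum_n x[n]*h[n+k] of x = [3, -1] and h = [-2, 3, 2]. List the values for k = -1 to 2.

Both sequences indexed from 0 and zero outside their support.
Lags with overlap: k = -1 to 2.
  r_xh[-1] = x[1]*h[0] = 2
  r_xh[0] = x[0]*h[0] + x[1]*h[1] = -9
  r_xh[1] = x[0]*h[1] + x[1]*h[2] = 7
  r_xh[2] = x[0]*h[2] = 6
r_xh = [2, -9, 7, 6] (for k = -1, ..., 2)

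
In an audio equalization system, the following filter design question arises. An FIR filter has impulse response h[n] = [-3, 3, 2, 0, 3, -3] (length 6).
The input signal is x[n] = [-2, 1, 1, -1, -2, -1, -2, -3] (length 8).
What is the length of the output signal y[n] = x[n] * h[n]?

For linear convolution, the output length is:
len(y) = len(x) + len(h) - 1 = 8 + 6 - 1 = 13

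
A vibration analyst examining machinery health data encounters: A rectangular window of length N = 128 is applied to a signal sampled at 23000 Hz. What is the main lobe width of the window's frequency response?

For a rectangular window of length N,
the main lobe width in frequency is 2*f_s/N.
= 2*23000/128 = 2875/8 Hz
This determines the minimum frequency separation for resolving two sinusoids.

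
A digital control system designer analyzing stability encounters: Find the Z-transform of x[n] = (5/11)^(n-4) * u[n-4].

Time-shifting property: if X(z) = Z{x[n]}, then Z{x[n-d]} = z^(-d) * X(z)
X(z) = z/(z - 5/11) for x[n] = (5/11)^n * u[n]
Z{x[n-4]} = z^(-4) * z/(z - 5/11) = z^(-3)/(z - 5/11)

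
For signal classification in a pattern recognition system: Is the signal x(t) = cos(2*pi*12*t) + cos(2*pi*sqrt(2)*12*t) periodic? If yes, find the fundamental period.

f1 = 12 Hz, f2 = 12*sqrt(2) Hz
Ratio f2/f1 = sqrt(2), which is irrational.
Since the frequency ratio is irrational, no common period exists.
The signal is not periodic.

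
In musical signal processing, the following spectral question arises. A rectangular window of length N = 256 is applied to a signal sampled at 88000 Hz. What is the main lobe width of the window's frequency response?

For a rectangular window of length N,
the main lobe width in frequency is 2*f_s/N.
= 2*88000/256 = 1375/2 Hz
This determines the minimum frequency separation for resolving two sinusoids.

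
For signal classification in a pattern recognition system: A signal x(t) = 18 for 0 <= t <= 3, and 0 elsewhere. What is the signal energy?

Energy = integral of |x(t)|^2 dt over the signal duration
= 18^2 * 3 = 324 * 3 = 972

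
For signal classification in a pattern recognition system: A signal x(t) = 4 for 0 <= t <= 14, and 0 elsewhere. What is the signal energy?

Energy = integral of |x(t)|^2 dt over the signal duration
= 4^2 * 14 = 16 * 14 = 224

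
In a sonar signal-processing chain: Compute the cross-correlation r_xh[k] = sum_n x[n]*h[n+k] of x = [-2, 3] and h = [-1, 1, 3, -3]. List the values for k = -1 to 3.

Both sequences indexed from 0 and zero outside their support.
Lags with overlap: k = -1 to 3.
  r_xh[-1] = x[1]*h[0] = -3
  r_xh[0] = x[0]*h[0] + x[1]*h[1] = 5
  r_xh[1] = x[0]*h[1] + x[1]*h[2] = 7
  r_xh[2] = x[0]*h[2] + x[1]*h[3] = -15
  r_xh[3] = x[0]*h[3] = 6
r_xh = [-3, 5, 7, -15, 6] (for k = -1, ..., 3)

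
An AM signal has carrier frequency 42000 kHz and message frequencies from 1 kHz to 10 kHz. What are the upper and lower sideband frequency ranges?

Upper sideband (USB) = fc + [fm_low, fm_high] = 42000 + [1, 10] = [42001, 42010] kHz
Lower sideband (LSB) = fc - [fm_high, fm_low] = 42000 - [10, 1] = [41990, 41999] kHz
Total occupied spectrum: 41990 kHz to 42010 kHz (plus carrier at 42000 kHz)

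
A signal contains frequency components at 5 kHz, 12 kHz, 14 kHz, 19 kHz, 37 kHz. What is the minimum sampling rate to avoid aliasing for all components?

The highest frequency component is f_max = 37 kHz.
Nyquist rate = 2 * f_max = 2 * 37 kHz = 74 kHz.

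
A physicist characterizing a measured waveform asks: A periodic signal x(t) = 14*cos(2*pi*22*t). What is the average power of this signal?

Average power of A*cos(wt) is A^2/2.
P = 14^2 / 2 = 196/2 = 98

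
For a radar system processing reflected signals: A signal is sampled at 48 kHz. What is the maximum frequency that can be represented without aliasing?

The maximum frequency that can be represented without aliasing
is the Nyquist frequency: f_max = f_s / 2 = 48 kHz / 2 = 24 kHz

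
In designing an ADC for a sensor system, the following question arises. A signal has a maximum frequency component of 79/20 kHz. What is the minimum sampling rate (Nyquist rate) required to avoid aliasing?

By the Nyquist-Shannon sampling theorem,
the minimum sampling rate (Nyquist rate) must be at least 2 * f_max.
Nyquist rate = 2 * 79/20 kHz = 79/10 kHz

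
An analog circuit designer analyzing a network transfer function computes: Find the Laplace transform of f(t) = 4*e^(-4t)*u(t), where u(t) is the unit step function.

Standard Laplace transform pair:
e^(-at)*u(t) <-> 1/(s+a)
With a = 4: L{4*e^(-4t)*u(t)} = 4/(s+4), ROC: Re(s) > -4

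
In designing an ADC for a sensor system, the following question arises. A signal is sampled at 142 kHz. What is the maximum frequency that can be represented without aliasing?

The maximum frequency that can be represented without aliasing
is the Nyquist frequency: f_max = f_s / 2 = 142 kHz / 2 = 71 kHz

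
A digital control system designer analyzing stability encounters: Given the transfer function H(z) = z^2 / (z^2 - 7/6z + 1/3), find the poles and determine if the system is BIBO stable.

Poles are roots of the denominator: z^2 - 7/6z + 1/3 = 0.
Quadratic formula: z = [-(-7/6) +/- sqrt((-7/6)^2 - 4*(1/3))] / 2
Discriminant = 49/36 - 4/3 = 1/36; sqrt = 1/6.
z = (7/6 +/- 1/6) / 2 => z = 2/3 or z = 1/2.
|p1| = 2/3, |p2| = 1/2.
For BIBO stability, all poles must lie inside the unit circle (|p| < 1).
System is STABLE since both |p| < 1.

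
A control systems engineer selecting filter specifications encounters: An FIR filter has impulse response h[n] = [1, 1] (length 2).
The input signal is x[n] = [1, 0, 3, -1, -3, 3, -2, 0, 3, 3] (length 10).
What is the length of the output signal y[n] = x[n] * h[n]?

For linear convolution, the output length is:
len(y) = len(x) + len(h) - 1 = 10 + 2 - 1 = 11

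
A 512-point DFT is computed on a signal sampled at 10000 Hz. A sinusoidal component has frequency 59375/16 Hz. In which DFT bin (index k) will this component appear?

DFT frequency resolution = f_s/N = 10000/512 = 625/32 Hz
Bin index k = f_signal / resolution = 59375/16 / 625/32 = 190
The signal frequency 59375/16 Hz falls in DFT bin k = 190.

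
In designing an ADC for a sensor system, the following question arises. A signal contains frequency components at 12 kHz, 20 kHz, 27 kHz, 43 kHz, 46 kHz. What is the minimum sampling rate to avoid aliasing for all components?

The highest frequency component is f_max = 46 kHz.
Nyquist rate = 2 * f_max = 2 * 46 kHz = 92 kHz.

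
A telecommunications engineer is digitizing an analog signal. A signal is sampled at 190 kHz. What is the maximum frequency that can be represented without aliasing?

The maximum frequency that can be represented without aliasing
is the Nyquist frequency: f_max = f_s / 2 = 190 kHz / 2 = 95 kHz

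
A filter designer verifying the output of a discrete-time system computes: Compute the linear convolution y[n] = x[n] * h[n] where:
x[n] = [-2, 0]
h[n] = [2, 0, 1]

y[n] = sum_k x[k]*h[n-k]. Output length = len(x) + len(h) - 1 = 2 + 3 - 1 = 4.
y[0] = -2*2 = -4
y[1] = 0*2 + -2*0 = 0
y[2] = 0*0 + -2*1 = -2
y[3] = 0*1 = 0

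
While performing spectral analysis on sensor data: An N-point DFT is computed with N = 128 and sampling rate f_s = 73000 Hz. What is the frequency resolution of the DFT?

DFT frequency resolution = f_s / N
= 73000 / 128 = 9125/16 Hz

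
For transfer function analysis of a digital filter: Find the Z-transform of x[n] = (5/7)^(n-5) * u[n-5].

Time-shifting property: if X(z) = Z{x[n]}, then Z{x[n-d]} = z^(-d) * X(z)
X(z) = z/(z - 5/7) for x[n] = (5/7)^n * u[n]
Z{x[n-5]} = z^(-5) * z/(z - 5/7) = z^(-4)/(z - 5/7)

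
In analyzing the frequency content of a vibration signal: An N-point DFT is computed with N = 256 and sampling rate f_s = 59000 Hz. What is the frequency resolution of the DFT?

DFT frequency resolution = f_s / N
= 59000 / 256 = 7375/32 Hz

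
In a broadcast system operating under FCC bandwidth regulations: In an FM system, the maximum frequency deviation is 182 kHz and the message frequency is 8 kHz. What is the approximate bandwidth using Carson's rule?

Carson's rule: BW = 2*(delta_f + f_m)
= 2*(182 + 8) kHz = 380 kHz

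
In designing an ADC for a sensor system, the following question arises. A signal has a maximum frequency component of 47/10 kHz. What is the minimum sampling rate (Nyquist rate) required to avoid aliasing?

By the Nyquist-Shannon sampling theorem,
the minimum sampling rate (Nyquist rate) must be at least 2 * f_max.
Nyquist rate = 2 * 47/10 kHz = 47/5 kHz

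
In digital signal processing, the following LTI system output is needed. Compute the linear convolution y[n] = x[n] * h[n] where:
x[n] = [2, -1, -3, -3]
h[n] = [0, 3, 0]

y[n] = sum_k x[k]*h[n-k]. Output length = len(x) + len(h) - 1 = 4 + 3 - 1 = 6.
y[0] = 2*0 = 0
y[1] = -1*0 + 2*3 = 6
y[2] = -3*0 + -1*3 + 2*0 = -3
y[3] = -3*0 + -3*3 + -1*0 = -9
y[4] = -3*3 + -3*0 = -9
y[5] = -3*0 = 0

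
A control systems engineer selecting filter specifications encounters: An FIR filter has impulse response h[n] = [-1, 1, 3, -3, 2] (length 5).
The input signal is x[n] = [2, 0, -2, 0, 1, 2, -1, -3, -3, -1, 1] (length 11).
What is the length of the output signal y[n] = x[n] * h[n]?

For linear convolution, the output length is:
len(y) = len(x) + len(h) - 1 = 11 + 5 - 1 = 15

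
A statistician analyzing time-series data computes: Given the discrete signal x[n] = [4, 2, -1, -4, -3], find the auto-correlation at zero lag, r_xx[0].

The auto-correlation at zero lag r_xx[0] equals the signal energy.
r_xx[0] = sum of x[n]^2 = 4^2 + 2^2 + (-1)^2 + (-4)^2 + (-3)^2
= 16 + 4 + 1 + 16 + 9 = 46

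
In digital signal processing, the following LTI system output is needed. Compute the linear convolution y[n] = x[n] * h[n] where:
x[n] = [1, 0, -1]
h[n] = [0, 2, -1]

y[n] = sum_k x[k]*h[n-k]. Output length = len(x) + len(h) - 1 = 3 + 3 - 1 = 5.
y[0] = 1*0 = 0
y[1] = 0*0 + 1*2 = 2
y[2] = -1*0 + 0*2 + 1*-1 = -1
y[3] = -1*2 + 0*-1 = -2
y[4] = -1*-1 = 1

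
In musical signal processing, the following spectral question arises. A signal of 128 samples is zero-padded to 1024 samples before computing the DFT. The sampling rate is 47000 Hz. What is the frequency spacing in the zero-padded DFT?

Original DFT: N = 128, resolution = f_s/N = 47000/128 = 5875/16 Hz
Zero-padded DFT: N = 1024, resolution = f_s/N = 47000/1024 = 5875/128 Hz
Zero-padding interpolates the spectrum (finer frequency grid)
but does NOT improve the true spectral resolution (ability to resolve close frequencies).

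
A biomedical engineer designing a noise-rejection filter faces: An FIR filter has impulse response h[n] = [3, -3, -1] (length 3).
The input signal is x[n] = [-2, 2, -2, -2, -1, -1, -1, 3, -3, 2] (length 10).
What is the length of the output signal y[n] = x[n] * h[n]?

For linear convolution, the output length is:
len(y) = len(x) + len(h) - 1 = 10 + 3 - 1 = 12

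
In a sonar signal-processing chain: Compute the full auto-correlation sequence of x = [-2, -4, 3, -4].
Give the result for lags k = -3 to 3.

r_xx[k] = sum_m x[m]*x[m+k], indexed from 0, for k = -3 to 3:
  r_xx[-3] = x[3]*x[0] = 8
  r_xx[-2] = x[2]*x[0] + x[3]*x[1] = 10
  r_xx[-1] = x[1]*x[0] + x[2]*x[1] + x[3]*x[2] = -16
  r_xx[0] = x[0]*x[0] + x[1]*x[1] + x[2]*x[2] + x[3]*x[3] = 45
  r_xx[1] = x[0]*x[1] + x[1]*x[2] + x[2]*x[3] = -16
  r_xx[2] = x[0]*x[2] + x[1]*x[3] = 10
  r_xx[3] = x[0]*x[3] = 8
r_xx = [8, 10, -16, 45, -16, 10, 8]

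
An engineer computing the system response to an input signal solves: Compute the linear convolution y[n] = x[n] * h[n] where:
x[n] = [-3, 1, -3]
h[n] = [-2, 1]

y[n] = sum_k x[k]*h[n-k]. Output length = len(x) + len(h) - 1 = 3 + 2 - 1 = 4.
y[0] = -3*-2 = 6
y[1] = 1*-2 + -3*1 = -5
y[2] = -3*-2 + 1*1 = 7
y[3] = -3*1 = -3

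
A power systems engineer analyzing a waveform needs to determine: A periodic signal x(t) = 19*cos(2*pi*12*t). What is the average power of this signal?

Average power of A*cos(wt) is A^2/2.
P = 19^2 / 2 = 361/2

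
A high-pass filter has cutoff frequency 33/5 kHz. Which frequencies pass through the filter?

A high-pass filter passes all frequencies above the cutoff frequency 33/5 kHz and attenuates lower frequencies.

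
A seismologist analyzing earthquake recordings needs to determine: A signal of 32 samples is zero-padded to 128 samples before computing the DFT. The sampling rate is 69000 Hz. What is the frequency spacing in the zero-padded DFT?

Original DFT: N = 32, resolution = f_s/N = 69000/32 = 8625/4 Hz
Zero-padded DFT: N = 128, resolution = f_s/N = 69000/128 = 8625/16 Hz
Zero-padding interpolates the spectrum (finer frequency grid)
but does NOT improve the true spectral resolution (ability to resolve close frequencies).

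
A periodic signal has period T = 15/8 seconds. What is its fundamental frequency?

The fundamental frequency is the reciprocal of the period.
f = 1/T = 1/(15/8) = 8/15 Hz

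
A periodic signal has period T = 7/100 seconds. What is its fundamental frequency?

The fundamental frequency is the reciprocal of the period.
f = 1/T = 1/(7/100) = 100/7 Hz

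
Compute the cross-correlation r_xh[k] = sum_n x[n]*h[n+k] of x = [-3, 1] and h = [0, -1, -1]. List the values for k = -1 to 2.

Both sequences indexed from 0 and zero outside their support.
Lags with overlap: k = -1 to 2.
  r_xh[-1] = x[1]*h[0] = 0
  r_xh[0] = x[0]*h[0] + x[1]*h[1] = -1
  r_xh[1] = x[0]*h[1] + x[1]*h[2] = 2
  r_xh[2] = x[0]*h[2] = 3
r_xh = [0, -1, 2, 3] (for k = -1, ..., 2)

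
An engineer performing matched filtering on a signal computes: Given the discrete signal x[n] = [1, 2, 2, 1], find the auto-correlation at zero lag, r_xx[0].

The auto-correlation at zero lag r_xx[0] equals the signal energy.
r_xx[0] = sum of x[n]^2 = 1^2 + 2^2 + 2^2 + 1^2
= 1 + 4 + 4 + 1 = 10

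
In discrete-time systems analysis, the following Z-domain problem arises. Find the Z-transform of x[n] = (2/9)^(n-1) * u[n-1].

Time-shifting property: if X(z) = Z{x[n]}, then Z{x[n-d]} = z^(-d) * X(z)
X(z) = z/(z - 2/9) for x[n] = (2/9)^n * u[n]
Z{x[n-1]} = z^(-1) * z/(z - 2/9) = 1/(z - 2/9)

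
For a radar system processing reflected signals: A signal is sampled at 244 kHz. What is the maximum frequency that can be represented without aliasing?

The maximum frequency that can be represented without aliasing
is the Nyquist frequency: f_max = f_s / 2 = 244 kHz / 2 = 122 kHz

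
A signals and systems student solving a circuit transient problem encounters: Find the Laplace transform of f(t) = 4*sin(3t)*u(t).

Standard pair: sin(wt)*u(t) <-> w/(s^2+w^2)
With w = 3: L{4*sin(3t)*u(t)} = 12/(s^2+9)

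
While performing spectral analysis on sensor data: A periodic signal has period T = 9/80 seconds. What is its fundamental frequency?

The fundamental frequency is the reciprocal of the period.
f = 1/T = 1/(9/80) = 80/9 Hz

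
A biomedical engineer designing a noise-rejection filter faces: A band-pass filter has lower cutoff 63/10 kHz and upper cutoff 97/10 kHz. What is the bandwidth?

Bandwidth = f_high - f_low
= 97/10 kHz - 63/10 kHz = 17/5 kHz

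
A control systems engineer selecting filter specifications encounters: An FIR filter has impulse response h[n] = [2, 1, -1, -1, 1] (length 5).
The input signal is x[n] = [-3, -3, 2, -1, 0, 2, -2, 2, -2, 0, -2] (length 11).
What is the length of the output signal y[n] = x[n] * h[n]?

For linear convolution, the output length is:
len(y) = len(x) + len(h) - 1 = 11 + 5 - 1 = 15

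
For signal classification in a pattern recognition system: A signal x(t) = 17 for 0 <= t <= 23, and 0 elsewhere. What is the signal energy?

Energy = integral of |x(t)|^2 dt over the signal duration
= 17^2 * 23 = 289 * 23 = 6647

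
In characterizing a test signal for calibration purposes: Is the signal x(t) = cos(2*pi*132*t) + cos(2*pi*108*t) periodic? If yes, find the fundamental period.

f1 = 132 Hz, f2 = 108 Hz
Period T1 = 1/132, T2 = 1/108
Ratio T1/T2 = 108/132, which is rational.
The signal is periodic with fundamental period T = 1/GCD(132,108) = 1/12 s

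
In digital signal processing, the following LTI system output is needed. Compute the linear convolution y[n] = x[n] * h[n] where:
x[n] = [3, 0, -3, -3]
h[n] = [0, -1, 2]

y[n] = sum_k x[k]*h[n-k]. Output length = len(x) + len(h) - 1 = 4 + 3 - 1 = 6.
y[0] = 3*0 = 0
y[1] = 0*0 + 3*-1 = -3
y[2] = -3*0 + 0*-1 + 3*2 = 6
y[3] = -3*0 + -3*-1 + 0*2 = 3
y[4] = -3*-1 + -3*2 = -3
y[5] = -3*2 = -6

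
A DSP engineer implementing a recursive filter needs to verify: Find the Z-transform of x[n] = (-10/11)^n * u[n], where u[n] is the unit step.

The Z-transform of a^n * u[n] is z/(z-a) for |z| > |a|.
Here a = -10/11, so X(z) = z/(z - (-10/11)) = 11z/(11z + 10)
ROC: |z| > 10/11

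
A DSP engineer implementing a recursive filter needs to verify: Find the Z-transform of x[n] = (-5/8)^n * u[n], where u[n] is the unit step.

The Z-transform of a^n * u[n] is z/(z-a) for |z| > |a|.
Here a = -5/8, so X(z) = z/(z - (-5/8)) = 8z/(8z + 5)
ROC: |z| > 5/8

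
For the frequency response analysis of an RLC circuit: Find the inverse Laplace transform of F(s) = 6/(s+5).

Standard pair: k/(s+a) <-> k*e^(-at)*u(t)
With k=6, a=5: f(t) = 6*e^(-5t)*u(t)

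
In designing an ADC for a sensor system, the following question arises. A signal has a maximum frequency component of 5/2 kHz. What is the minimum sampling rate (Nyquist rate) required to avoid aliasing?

By the Nyquist-Shannon sampling theorem,
the minimum sampling rate (Nyquist rate) must be at least 2 * f_max.
Nyquist rate = 2 * 5/2 kHz = 5 kHz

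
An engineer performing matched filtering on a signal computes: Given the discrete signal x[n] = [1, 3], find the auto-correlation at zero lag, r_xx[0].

The auto-correlation at zero lag r_xx[0] equals the signal energy.
r_xx[0] = sum of x[n]^2 = 1^2 + 3^2
= 1 + 9 = 10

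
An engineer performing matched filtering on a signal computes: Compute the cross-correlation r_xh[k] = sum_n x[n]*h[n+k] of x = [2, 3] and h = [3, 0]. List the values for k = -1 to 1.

Both sequences indexed from 0 and zero outside their support.
Lags with overlap: k = -1 to 1.
  r_xh[-1] = x[1]*h[0] = 9
  r_xh[0] = x[0]*h[0] + x[1]*h[1] = 6
  r_xh[1] = x[0]*h[1] = 0
r_xh = [9, 6, 0] (for k = -1, ..., 1)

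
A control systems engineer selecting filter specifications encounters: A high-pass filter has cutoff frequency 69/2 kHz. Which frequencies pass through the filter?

A high-pass filter passes all frequencies above the cutoff frequency 69/2 kHz and attenuates lower frequencies.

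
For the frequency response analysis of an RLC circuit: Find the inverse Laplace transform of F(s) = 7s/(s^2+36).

Standard pair: s/(s^2+w^2) <-> cos(wt)*u(t)
With k=7, w=6: f(t) = 7*cos(6t)*u(t)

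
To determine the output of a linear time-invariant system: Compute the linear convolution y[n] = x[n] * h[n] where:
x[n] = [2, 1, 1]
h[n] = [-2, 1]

y[n] = sum_k x[k]*h[n-k]. Output length = len(x) + len(h) - 1 = 3 + 2 - 1 = 4.
y[0] = 2*-2 = -4
y[1] = 1*-2 + 2*1 = 0
y[2] = 1*-2 + 1*1 = -1
y[3] = 1*1 = 1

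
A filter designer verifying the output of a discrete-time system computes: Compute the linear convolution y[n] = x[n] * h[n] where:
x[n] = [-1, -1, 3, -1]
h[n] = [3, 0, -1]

y[n] = sum_k x[k]*h[n-k]. Output length = len(x) + len(h) - 1 = 4 + 3 - 1 = 6.
y[0] = -1*3 = -3
y[1] = -1*3 + -1*0 = -3
y[2] = 3*3 + -1*0 + -1*-1 = 10
y[3] = -1*3 + 3*0 + -1*-1 = -2
y[4] = -1*0 + 3*-1 = -3
y[5] = -1*-1 = 1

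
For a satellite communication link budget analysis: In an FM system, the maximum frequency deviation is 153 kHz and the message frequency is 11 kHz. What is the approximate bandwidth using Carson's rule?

Carson's rule: BW = 2*(delta_f + f_m)
= 2*(153 + 11) kHz = 328 kHz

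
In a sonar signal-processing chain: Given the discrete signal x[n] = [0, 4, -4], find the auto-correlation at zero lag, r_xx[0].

The auto-correlation at zero lag r_xx[0] equals the signal energy.
r_xx[0] = sum of x[n]^2 = 0^2 + 4^2 + (-4)^2
= 0 + 16 + 16 = 32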